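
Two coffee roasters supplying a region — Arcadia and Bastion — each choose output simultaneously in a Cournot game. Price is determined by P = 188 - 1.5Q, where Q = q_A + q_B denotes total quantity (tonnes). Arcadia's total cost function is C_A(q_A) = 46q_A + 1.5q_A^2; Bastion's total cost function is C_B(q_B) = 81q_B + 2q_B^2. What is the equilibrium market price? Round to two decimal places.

Arcadia's profit: π_A = (188 - 1.5Q)q_A - (46q_A + (3/2)q_A²). Setting ∂π_A/∂q_A = 0: 142 - 6q_A - (3/2)(q_B) = 0.
Bastion's profit: π_B = (188 - 1.5Q)q_B - (81q_B + 2q_B²). Setting ∂π_B/∂q_B = 0: 107 - 7q_B - (3/2)(q_A) = 0.
Rearranging gives the reaction functions q_A = (142 - (3/2)q_B)/6 and q_B = (107 - (3/2)q_A)/7.
Substituting one into the other gives q_A = 20.9686 and q_B = 572/53.
Total output Q = 31.7610, so price P = 188 - (3/2)·31.7610 = 140.3585.

140.36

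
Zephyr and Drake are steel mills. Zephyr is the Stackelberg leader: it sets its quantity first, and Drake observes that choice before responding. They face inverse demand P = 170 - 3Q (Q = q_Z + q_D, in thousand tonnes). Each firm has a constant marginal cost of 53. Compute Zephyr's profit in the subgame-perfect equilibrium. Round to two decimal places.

570.38

Solve by backward induction. Given q_Z, the follower Drake maximises π_D = (170 - 3q_Z - 3q_D)q_D - 53q_D.
Follower FOC: 117 - 3q_Z - 6q_D = 0, so q_D(q_Z) = (117 - 3q_Z)/6.
Zephyr substitutes q_D(q_Z) into its own profit: π_Z = q_Z(170 - 3q_Z - (117 - 3q_Z)/2) - 53q_Z = (223/2 - (3/2)q_Z)q_Z - 53q_Z.
Maximising: ∂π_Z/∂q_Z = 117/2 - 3q_Z = 0, giving q_Z = 39/2.
Then q_D = (117 - 3·(39/2))/6 = 39/4.
Price P = 170 - 3·(117/4) = 329/4.
Zephyr's profit: (329/4 - 53)·(39/2) = 570.3750.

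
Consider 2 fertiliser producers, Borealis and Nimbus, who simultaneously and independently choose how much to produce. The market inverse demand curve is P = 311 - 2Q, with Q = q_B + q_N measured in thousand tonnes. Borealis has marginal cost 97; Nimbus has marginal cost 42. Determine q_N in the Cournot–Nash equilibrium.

Borealis's profit: π_B = (311 - 2Q)q_B - (97q_B). Setting ∂π_B/∂q_B = 0: 214 - 4q_B - 2(q_N) = 0.
Nimbus's first-order condition: 269 - 4q_N - 2(q_B) = 0.
Best responses: q_B = (214 - 2q_N)/4, q_N = (269 - 2q_B)/4.
Substituting one into the other gives q_B = 53/2 and q_N = 54.

54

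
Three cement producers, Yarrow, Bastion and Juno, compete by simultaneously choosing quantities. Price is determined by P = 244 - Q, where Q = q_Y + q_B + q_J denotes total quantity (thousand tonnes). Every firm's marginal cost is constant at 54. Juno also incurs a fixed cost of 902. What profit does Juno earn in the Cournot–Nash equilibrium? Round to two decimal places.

Each firm earns π_i = (244 - Q)q_i - 54q_i.
First-order condition (treating rivals' output as given): 190 - 2q_i - Σ_{j≠i} q_j = 0.
By symmetry each firm produces the same amount; substituting Σ_{j≠i} q_j = 2q_i yields q_i = 190/4 = 95/2.
Price P = 244 - 285/2 = 203/2.
Juno's profit: (203/2 - 54)·(95/2) - 902 = 1354.2500.

1354.25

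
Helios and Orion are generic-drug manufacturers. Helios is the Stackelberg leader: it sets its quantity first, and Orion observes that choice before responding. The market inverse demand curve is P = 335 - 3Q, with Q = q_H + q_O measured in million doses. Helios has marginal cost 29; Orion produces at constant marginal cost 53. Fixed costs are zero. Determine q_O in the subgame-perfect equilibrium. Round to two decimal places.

19.50

Solve by backward induction. Given q_H, the follower Orion maximises π_O = (335 - 3q_H - 3q_O)q_O - 53q_O.
Setting the follower's marginal profit to zero, 282 - 3q_H - 6q_O = 0, i.e. q_O = (282 - 3q_H)/6.
Helios substitutes q_O(q_H) into its own profit: π_H = q_H(335 - 3q_H - (282 - 3q_H)/2) - 29q_H = (194 - (3/2)q_H)q_H - 29q_H.
The leader's first-order condition 165 - 3q_H = 0 yields q_H = 55.
Then q_O = (282 - 3·55)/6 = 39/2.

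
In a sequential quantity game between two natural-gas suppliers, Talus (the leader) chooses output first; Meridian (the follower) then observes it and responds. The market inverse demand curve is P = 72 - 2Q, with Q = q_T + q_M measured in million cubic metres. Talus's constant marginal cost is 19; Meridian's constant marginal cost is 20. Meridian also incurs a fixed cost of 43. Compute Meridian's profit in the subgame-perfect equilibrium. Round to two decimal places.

The follower Meridian best-responds to any q_T: π_M = (72 - 2Q)q_M - 20q_M.
Setting the follower's marginal profit to zero, 52 - 2q_T - 4q_M = 0, i.e. q_M = (52 - 2q_T)/4.
Talus substitutes q_M(q_T) into its own profit: π_T = q_T(72 - 2q_T - (52 - 2q_T)/2) - 19q_T = (46 - q_T)q_T - 19q_T.
Maximising: ∂π_T/∂q_T = 27 - 2q_T = 0, giving q_T = 27/2.
Then q_M = (52 - 2·(27/2))/4 = 25/4.
Price P = 72 - 2·(79/4) = 65/2.
Meridian's profit: (65/2 - 20)·(25/4) - 43 = 281/8.

35.13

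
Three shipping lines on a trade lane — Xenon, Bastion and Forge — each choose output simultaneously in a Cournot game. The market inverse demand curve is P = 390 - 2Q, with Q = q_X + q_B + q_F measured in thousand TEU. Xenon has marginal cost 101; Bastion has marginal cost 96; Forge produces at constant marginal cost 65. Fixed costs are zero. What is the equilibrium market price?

Xenon's profit: π_X = (390 - 2Q)q_X - (101q_X). Setting ∂π_X/∂q_X = 0: 289 - 4q_X - 2(q_B + q_F) = 0.
Bastion's first-order condition: 294 - 4q_B - 2(q_X + q_F) = 0.
Forge's first-order condition: 325 - 4q_F - 2(q_X + q_B) = 0.
Summing all 3 equations gives 908 − 8Q = 0, hence Q = 227/2.
Back-substituting: q_X = (289 − 227)/2 = 31, q_B = (294 − 227)/2 = 67/2, q_F = (325 − 227)/2 = 49.
Total output Q = 227/2, so price P = 390 - 2·(227/2) = 163.

163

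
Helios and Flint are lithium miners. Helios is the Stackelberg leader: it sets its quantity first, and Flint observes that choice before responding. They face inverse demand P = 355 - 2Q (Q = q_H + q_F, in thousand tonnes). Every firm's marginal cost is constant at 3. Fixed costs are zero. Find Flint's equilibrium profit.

3872

The follower Flint best-responds to any q_H: π_F = (355 - 2Q)q_F - 3q_F.
Follower FOC: 352 - 2q_H - 4q_F = 0, so q_F(q_H) = (352 - 2q_H)/4.
The leader anticipates this reaction. Substituting into P = 355 - 2Q gives P = 179 - q_H, so π_H = (179 - q_H)q_H - 3q_H.
Maximising: ∂π_H/∂q_H = 176 - 2q_H = 0, giving q_H = 88.
Then q_F = (352 - 2·88)/4 = 44.
Price P = 355 - 2·132 = 91.
Flint's profit: (91 - 3)·44 = 3872.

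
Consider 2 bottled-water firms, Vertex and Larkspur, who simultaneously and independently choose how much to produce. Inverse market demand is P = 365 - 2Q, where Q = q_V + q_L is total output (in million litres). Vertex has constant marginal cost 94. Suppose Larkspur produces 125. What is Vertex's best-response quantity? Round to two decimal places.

5.25

With the rival's output fixed at 125, Vertex's profit is π_V = (365 - 2·125 - 2q_V)q_V - (94q_V) = (115 - 2q_V)q_V - (94q_V).
∂π_V/∂q_V = 21 - 4q_V = 0, so q_V = 21/4.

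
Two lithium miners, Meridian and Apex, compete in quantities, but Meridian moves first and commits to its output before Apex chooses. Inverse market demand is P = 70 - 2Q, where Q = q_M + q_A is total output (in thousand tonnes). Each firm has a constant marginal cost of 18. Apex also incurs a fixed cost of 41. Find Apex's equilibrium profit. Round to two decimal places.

The follower Apex best-responds to any q_M: π_A = (70 - 2Q)q_A - 18q_A.
∂π_A/∂q_A = 52 - 2q_M - 4q_A = 0 gives the reaction function q_A = (52 - 2q_M)/4.
The leader anticipates this reaction. Substituting into P = 70 - 2Q gives P = 44 - q_M, so π_M = (44 - q_M)q_M - 18q_M.
Leader FOC: 26 - 2q_M = 0, so q_M = 13.
Then q_A = (52 - 2·13)/4 = 13/2.
Price P = 70 - 2·(39/2) = 31.
Apex's profit: (31 - 18)·(13/2) - 41 = 87/2.

43.50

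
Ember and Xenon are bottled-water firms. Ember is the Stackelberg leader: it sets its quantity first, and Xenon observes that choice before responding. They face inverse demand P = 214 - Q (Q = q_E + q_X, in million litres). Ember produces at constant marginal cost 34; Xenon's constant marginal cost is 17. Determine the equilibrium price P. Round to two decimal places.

Solve by backward induction. Given q_E, the follower Xenon maximises π_X = (214 - q_E - q_X)q_X - 17q_X.
Follower FOC: 197 - q_E - 2q_X = 0, so q_X(q_E) = (197 - q_E)/2.
The leader anticipates this reaction. Substituting into P = 214 - Q gives P = 231/2 - (1/2)q_E, so π_E = (231/2 - (1/2)q_E)q_E - 34q_E.
Maximising: ∂π_E/∂q_E = 163/2 - q_E = 0, giving q_E = 163/2.
Then q_X = (197 - 163/2)/2 = 231/4.
Total output Q = 557/4, so price P = 214 - 557/4 = 299/4.

74.75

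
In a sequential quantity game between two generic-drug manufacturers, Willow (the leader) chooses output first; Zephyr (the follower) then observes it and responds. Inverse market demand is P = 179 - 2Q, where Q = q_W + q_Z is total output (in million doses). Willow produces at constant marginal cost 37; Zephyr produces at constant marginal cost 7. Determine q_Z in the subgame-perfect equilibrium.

Solve by backward induction. Given q_W, the follower Zephyr maximises π_Z = (179 - 2q_W - 2q_Z)q_Z - 7q_Z.
∂π_Z/∂q_Z = 172 - 2q_W - 4q_Z = 0 gives the reaction function q_Z = (172 - 2q_W)/4.
The leader anticipates this reaction. Substituting into P = 179 - 2Q gives P = 93 - q_W, so π_W = (93 - q_W)q_W - 37q_W.
Leader FOC: 56 - 2q_W = 0, so q_W = 28.
Then q_Z = (172 - 2·28)/4 = 29.

29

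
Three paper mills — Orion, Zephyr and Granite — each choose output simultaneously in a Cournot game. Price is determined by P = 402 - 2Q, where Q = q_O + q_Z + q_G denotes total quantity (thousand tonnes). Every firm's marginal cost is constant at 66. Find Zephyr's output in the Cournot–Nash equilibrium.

Each firm earns π_i = (402 - 2Q)q_i - 66q_i.
First-order condition (treating rivals' output as given): 336 - 4q_i - 2·Σ_{j≠i} q_j = 0.
With identical firms every q_j equals q_i, so Σ_{j≠i} q_j = 2q_i and 336 = 8q_i, giving q_i = 42.

42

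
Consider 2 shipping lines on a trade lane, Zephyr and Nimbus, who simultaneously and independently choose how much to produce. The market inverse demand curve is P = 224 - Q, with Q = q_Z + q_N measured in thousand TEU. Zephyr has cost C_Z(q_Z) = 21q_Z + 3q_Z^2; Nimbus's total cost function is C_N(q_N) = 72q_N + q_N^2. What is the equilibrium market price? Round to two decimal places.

170.03

Zephyr's profit: π_Z = (224 - Q)q_Z - (21q_Z + 3q_Z²). Setting ∂π_Z/∂q_Z = 0: 203 - 8q_Z - (q_N) = 0.
Nimbus's first-order condition: 152 - 4q_N - (q_Z) = 0.
Best responses: q_Z = (203 - q_N)/8, q_N = (152 - q_Z)/4.
Substituting one into the other gives q_Z = 660/31 and q_N = 1013/31.
Total output Q = 1673/31, so price P = 224 - 1673/31 = 170.0323.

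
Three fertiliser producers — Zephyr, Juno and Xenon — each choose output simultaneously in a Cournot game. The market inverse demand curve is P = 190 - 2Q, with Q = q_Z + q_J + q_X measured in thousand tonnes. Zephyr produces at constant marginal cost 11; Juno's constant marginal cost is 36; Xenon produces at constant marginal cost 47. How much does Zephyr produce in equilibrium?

Zephyr's profit: π_Z = (190 - 2Q)q_Z - (11q_Z). Setting ∂π_Z/∂q_Z = 0: 179 - 4q_Z - 2(q_J + q_X) = 0.
Juno's first-order condition: 154 - 4q_J - 2(q_Z + q_X) = 0.
Xenon's first-order condition: 143 - 4q_X - 2(q_Z + q_J) = 0.
Summing all 3 equations gives 476 − 8Q = 0, hence Q = 119/2.
Back-substituting: q_Z = (179 − 119)/2 = 30, q_J = (154 − 119)/2 = 35/2, q_X = (143 − 119)/2 = 12.

30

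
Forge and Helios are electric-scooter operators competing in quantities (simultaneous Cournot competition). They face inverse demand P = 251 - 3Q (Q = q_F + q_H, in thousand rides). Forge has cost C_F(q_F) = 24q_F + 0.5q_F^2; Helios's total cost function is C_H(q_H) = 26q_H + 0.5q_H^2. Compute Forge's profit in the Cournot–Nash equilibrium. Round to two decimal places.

Forge's profit: π_F = (251 - 3Q)q_F - (24q_F + (1/2)q_F²). Setting ∂π_F/∂q_F = 0: 227 - 7q_F - 3(q_H) = 0.
Helios's profit: π_H = (251 - 3Q)q_H - (26q_H + (1/2)q_H²). Setting ∂π_H/∂q_H = 0: 225 - 7q_H - 3(q_F) = 0.
So q_F = (227 - 3q_H)/7 and q_H = (225 - 3q_F)/7.
Solving the pair: q_F = 457/20, q_H = 447/20.
Price P = 251 - 3·(226/5) = 577/5.
Forge's profit: (577/5)·(457/20) - 24·(457/20) - (1/2)(457/20)² = 1827.4288.

1827.43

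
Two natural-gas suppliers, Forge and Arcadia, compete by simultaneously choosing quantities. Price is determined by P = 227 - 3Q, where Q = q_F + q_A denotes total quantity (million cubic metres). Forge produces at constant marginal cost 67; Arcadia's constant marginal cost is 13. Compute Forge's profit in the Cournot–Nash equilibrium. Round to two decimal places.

Forge's profit: π_F = (227 - 3Q)q_F - (67q_F). Setting ∂π_F/∂q_F = 0: 160 - 6q_F - 3(q_A) = 0.
Arcadia's first-order condition: 214 - 6q_A - 3(q_F) = 0.
So q_F = (160 - 3q_A)/6 and q_A = (214 - 3q_F)/6.
Substituting one into the other gives q_F = 106/9 and q_A = 268/9.
Price P = 227 - 3·(374/9) = 307/3.
Forge's profit: (307/3 - 67)·(106/9) = 416.1481.

416.15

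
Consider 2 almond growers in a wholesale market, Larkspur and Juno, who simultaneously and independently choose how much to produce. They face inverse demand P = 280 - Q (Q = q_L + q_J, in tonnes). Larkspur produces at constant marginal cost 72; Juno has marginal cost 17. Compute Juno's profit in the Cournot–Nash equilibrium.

11236

Larkspur's profit: π_L = (280 - Q)q_L - (72q_L). Setting ∂π_L/∂q_L = 0: 208 - 2q_L - (q_J) = 0.
Juno's first-order condition: 263 - 2q_J - (q_L) = 0.
Rearranging gives the reaction functions q_L = (208 - q_J)/2 and q_J = (263 - q_L)/2.
Substituting one into the other gives q_L = 51 and q_J = 106.
Price P = 280 - 157 = 123.
Juno's profit: (123 - 17)·106 = 11236.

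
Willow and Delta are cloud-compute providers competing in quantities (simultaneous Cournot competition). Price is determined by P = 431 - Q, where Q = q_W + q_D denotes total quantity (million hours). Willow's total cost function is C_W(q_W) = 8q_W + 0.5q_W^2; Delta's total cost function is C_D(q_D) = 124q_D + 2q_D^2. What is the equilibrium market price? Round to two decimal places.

270.47

Willow's profit: π_W = (431 - Q)q_W - (8q_W + (1/2)q_W²). Setting ∂π_W/∂q_W = 0: 423 - 3q_W - (q_D) = 0.
Delta's first-order condition: 307 - 6q_D - (q_W) = 0.
Best responses: q_W = (423 - q_D)/3, q_D = (307 - q_W)/6.
Solving the pair: q_W = 131.2353, q_D = 498/17.
Total output Q = 160.5294, so price P = 431 - 160.5294 = 270.4706.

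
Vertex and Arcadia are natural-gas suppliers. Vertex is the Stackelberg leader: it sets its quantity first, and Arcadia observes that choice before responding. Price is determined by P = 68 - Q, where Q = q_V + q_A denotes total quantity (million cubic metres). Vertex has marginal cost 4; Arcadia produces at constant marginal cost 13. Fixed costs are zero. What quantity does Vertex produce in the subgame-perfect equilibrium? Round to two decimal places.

36.50

The follower Arcadia best-responds to any q_V: π_A = (68 - Q)q_A - 13q_A.
Follower FOC: 55 - q_V - 2q_A = 0, so q_A(q_V) = (55 - q_V)/2.
Vertex substitutes q_A(q_V) into its own profit: π_V = q_V(68 - q_V - (55 - q_V)/2) - 4q_V = (81/2 - (1/2)q_V)q_V - 4q_V.
Maximising: ∂π_V/∂q_V = 73/2 - q_V = 0, giving q_V = 73/2.
Then q_A = (55 - 73/2)/2 = 37/4.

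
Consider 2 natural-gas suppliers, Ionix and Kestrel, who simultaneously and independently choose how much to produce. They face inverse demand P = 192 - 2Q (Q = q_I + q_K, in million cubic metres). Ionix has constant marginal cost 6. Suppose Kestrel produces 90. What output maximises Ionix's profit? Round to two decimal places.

1.50

With the rival's output fixed at 90, Ionix's profit is π_I = (192 - 2·90 - 2q_I)q_I - (6q_I) = (12 - 2q_I)q_I - (6q_I).
∂π_I/∂q_I = 6 - 4q_I = 0, so q_I = 3/2.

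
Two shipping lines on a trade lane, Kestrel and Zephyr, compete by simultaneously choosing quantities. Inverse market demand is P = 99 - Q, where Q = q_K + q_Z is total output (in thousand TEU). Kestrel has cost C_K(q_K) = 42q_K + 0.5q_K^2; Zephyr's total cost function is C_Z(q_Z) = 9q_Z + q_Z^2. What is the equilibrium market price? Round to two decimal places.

Kestrel's profit: π_K = (99 - Q)q_K - (42q_K + (1/2)q_K²). Setting ∂π_K/∂q_K = 0: 57 - 3q_K - (q_Z) = 0.
Zephyr's first-order condition: 90 - 4q_Z - (q_K) = 0.
Best responses: q_K = (57 - q_Z)/3, q_Z = (90 - q_K)/4.
Substituting one into the other gives q_K = 138/11 and q_Z = 213/11.
Total output Q = 351/11, so price P = 99 - 351/11 = 738/11.

67.09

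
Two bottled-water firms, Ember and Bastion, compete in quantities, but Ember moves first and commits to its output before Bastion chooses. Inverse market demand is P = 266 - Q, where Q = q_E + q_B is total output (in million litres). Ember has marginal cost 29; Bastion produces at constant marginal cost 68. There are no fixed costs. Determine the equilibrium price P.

The follower Bastion best-responds to any q_E: π_B = (266 - Q)q_B - 68q_B.
∂π_B/∂q_B = 198 - q_E - 2q_B = 0 gives the reaction function q_B = (198 - q_E)/2.
The leader anticipates this reaction. Substituting into P = 266 - Q gives P = 167 - (1/2)q_E, so π_E = (167 - (1/2)q_E)q_E - 29q_E.
Leader FOC: 138 - q_E = 0, so q_E = 138.
Then q_B = (198 - 138)/2 = 30.
Total output Q = 168, so price P = 266 - 168 = 98.

98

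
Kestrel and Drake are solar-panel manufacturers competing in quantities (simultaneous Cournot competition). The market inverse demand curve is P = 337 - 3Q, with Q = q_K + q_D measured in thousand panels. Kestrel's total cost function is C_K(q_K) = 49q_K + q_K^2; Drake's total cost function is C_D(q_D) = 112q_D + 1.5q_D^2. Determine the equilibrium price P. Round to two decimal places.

Kestrel's profit: π_K = (337 - 3Q)q_K - (49q_K + q_K²). Setting ∂π_K/∂q_K = 0: 288 - 8q_K - 3(q_D) = 0.
Drake's first-order condition: 225 - 9q_D - 3(q_K) = 0.
So q_K = (288 - 3q_D)/8 and q_D = (225 - 3q_K)/9.
Substituting one into the other gives q_K = 213/7 and q_D = 104/7.
Total output Q = 317/7, so price P = 337 - 3·(317/7) = 1408/7.

201.14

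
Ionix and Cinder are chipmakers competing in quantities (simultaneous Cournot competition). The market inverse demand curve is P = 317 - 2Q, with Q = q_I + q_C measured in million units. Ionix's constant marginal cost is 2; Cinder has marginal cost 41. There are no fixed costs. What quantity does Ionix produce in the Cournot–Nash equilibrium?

Ionix's profit: π_I = (317 - 2Q)q_I - (2q_I). Setting ∂π_I/∂q_I = 0: 315 - 4q_I - 2(q_C) = 0.
Cinder's first-order condition: 276 - 4q_C - 2(q_I) = 0.
Rearranging gives the reaction functions q_I = (315 - 2q_C)/4 and q_C = (276 - 2q_I)/4.
Substituting one into the other gives q_I = 59 and q_C = 79/2.

59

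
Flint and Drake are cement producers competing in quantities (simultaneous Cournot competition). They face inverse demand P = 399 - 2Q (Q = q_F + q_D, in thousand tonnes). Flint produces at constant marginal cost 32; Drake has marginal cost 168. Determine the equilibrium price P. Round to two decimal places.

Flint's profit: π_F = (399 - 2Q)q_F - (32q_F). Setting ∂π_F/∂q_F = 0: 367 - 4q_F - 2(q_D) = 0.
Drake's first-order condition: 231 - 4q_D - 2(q_F) = 0.
So q_F = (367 - 2q_D)/4 and q_D = (231 - 2q_F)/4.
Substituting one into the other gives q_F = 503/6 and q_D = 95/6.
Total output Q = 299/3, so price P = 399 - 2·(299/3) = 599/3.

199.67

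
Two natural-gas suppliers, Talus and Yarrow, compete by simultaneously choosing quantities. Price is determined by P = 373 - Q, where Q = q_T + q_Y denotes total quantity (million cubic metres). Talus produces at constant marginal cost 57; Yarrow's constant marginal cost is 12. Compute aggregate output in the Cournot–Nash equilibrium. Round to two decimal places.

Talus's profit: π_T = (373 - Q)q_T - (57q_T). Setting ∂π_T/∂q_T = 0: 316 - 2q_T - (q_Y) = 0.
Yarrow's first-order condition: 361 - 2q_Y - (q_T) = 0.
Rearranging gives the reaction functions q_T = (316 - q_Y)/2 and q_Y = (361 - q_T)/2.
Solving the pair: q_T = 271/3, q_Y = 406/3.
Total output Q = 271/3 + 406/3 = 677/3.

225.67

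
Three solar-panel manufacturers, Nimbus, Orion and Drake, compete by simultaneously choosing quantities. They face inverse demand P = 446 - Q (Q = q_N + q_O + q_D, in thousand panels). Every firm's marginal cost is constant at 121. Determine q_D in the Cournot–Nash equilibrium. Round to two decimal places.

81.25

A representative firm's profit is π_i = q_i(446 - Q) - 121q_i.
First-order condition (treating rivals' output as given): 325 - 2q_i - Σ_{j≠i} q_j = 0.
With identical firms every q_j equals q_i, so Σ_{j≠i} q_j = 2q_i and 325 = 4q_i, giving q_i = 325/4.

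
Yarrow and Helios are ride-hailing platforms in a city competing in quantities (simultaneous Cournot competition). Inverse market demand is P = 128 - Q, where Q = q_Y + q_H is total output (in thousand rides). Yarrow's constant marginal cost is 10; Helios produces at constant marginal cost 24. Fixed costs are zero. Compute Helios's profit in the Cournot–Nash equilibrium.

900

Yarrow's profit: π_Y = (128 - Q)q_Y - (10q_Y). Setting ∂π_Y/∂q_Y = 0: 118 - 2q_Y - (q_H) = 0.
Helios's first-order condition: 104 - 2q_H - (q_Y) = 0.
Rearranging gives the reaction functions q_Y = (118 - q_H)/2 and q_H = (104 - q_Y)/2.
Substituting one into the other gives q_Y = 44 and q_H = 30.
Price P = 128 - 74 = 54.
Helios's profit: (54 - 24)·30 = 900.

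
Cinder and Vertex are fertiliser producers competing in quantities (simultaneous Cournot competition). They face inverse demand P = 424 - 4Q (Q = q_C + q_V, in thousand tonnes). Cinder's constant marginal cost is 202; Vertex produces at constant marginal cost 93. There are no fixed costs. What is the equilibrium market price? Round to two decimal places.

Cinder's profit: π_C = (424 - 4Q)q_C - (202q_C). Setting ∂π_C/∂q_C = 0: 222 - 8q_C - 4(q_V) = 0.
Vertex's profit: π_V = (424 - 4Q)q_V - (93q_V). Setting ∂π_V/∂q_V = 0: 331 - 8q_V - 4(q_C) = 0.
Rearranging gives the reaction functions q_C = (222 - 4q_V)/8 and q_V = (331 - 4q_C)/8.
Substituting one into the other gives q_C = 113/12 and q_V = 110/3.
Total output Q = 553/12, so price P = 424 - 4·(553/12) = 719/3.

239.67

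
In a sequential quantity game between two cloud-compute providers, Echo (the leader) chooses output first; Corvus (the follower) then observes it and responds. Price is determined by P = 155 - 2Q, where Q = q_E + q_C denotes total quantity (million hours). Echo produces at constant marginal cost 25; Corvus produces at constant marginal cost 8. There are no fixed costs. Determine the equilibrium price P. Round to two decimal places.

53.25

The follower Corvus best-responds to any q_E: π_C = (155 - 2Q)q_C - 8q_C.
∂π_C/∂q_C = 147 - 2q_E - 4q_C = 0 gives the reaction function q_C = (147 - 2q_E)/4.
The leader anticipates this reaction. Substituting into P = 155 - 2Q gives P = 163/2 - q_E, so π_E = (163/2 - q_E)q_E - 25q_E.
Maximising: ∂π_E/∂q_E = 113/2 - 2q_E = 0, giving q_E = 113/4.
Then q_C = (147 - 2·(113/4))/4 = 181/8.
Total output Q = 407/8, so price P = 155 - 2·(407/8) = 213/4.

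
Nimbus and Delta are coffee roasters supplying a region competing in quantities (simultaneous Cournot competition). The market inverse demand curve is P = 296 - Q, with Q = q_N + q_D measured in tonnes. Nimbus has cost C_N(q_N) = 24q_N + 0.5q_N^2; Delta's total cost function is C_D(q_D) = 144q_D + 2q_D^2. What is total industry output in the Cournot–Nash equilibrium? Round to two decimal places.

Nimbus's profit: π_N = (296 - Q)q_N - (24q_N + (1/2)q_N²). Setting ∂π_N/∂q_N = 0: 272 - 3q_N - (q_D) = 0.
Delta's profit: π_D = (296 - Q)q_D - (144q_D + 2q_D²). Setting ∂π_D/∂q_D = 0: 152 - 6q_D - (q_N) = 0.
Rearranging gives the reaction functions q_N = (272 - q_D)/3 and q_D = (152 - q_N)/6.
Substituting one into the other gives q_N = 1480/17 and q_D = 184/17.
Total output Q = 1480/17 + 184/17 = 1664/17.

97.88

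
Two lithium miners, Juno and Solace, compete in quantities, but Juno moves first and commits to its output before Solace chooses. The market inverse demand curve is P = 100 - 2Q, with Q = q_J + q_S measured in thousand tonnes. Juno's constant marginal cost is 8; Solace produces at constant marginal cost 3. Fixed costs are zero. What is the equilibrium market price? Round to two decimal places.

29.75

Solve by backward induction. Given q_J, the follower Solace maximises π_S = (100 - 2q_J - 2q_S)q_S - 3q_S.
Follower FOC: 97 - 2q_J - 4q_S = 0, so q_S(q_J) = (97 - 2q_J)/4.
The leader anticipates this reaction. Substituting into P = 100 - 2Q gives P = 103/2 - q_J, so π_J = (103/2 - q_J)q_J - 8q_J.
Leader FOC: 87/2 - 2q_J = 0, so q_J = 87/4.
Then q_S = (97 - 2·(87/4))/4 = 107/8.
Total output Q = 281/8, so price P = 100 - 2·(281/8) = 119/4.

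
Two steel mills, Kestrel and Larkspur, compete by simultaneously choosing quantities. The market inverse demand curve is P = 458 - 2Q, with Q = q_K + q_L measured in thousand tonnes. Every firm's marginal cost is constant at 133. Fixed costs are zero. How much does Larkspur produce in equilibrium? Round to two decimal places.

A representative firm's profit is π_i = q_i(458 - 2Q) - 133q_i.
First-order condition (treating rivals' output as given): 325 - 4q_i - 2q_j = 0.
With identical firms every q_j equals q_i, so q_j = q_i and 325 = 6q_i, giving q_i = 325/6.

54.17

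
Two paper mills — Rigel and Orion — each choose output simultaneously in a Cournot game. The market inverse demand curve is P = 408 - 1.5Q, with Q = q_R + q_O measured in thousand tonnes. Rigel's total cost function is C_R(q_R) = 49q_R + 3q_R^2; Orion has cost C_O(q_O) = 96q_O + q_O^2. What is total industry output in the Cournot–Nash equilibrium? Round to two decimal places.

84.13

Rigel's profit: π_R = (408 - 1.5Q)q_R - (49q_R + 3q_R²). Setting ∂π_R/∂q_R = 0: 359 - 9q_R - (3/2)(q_O) = 0.
Orion's first-order condition: 312 - 5q_O - (3/2)(q_R) = 0.
Rearranging gives the reaction functions q_R = (359 - (3/2)q_O)/9 and q_O = (312 - (3/2)q_R)/5.
Substituting one into the other gives q_R = 31.0409 and q_O = 53.0877.
Total output Q = 31.0409 + 53.0877 = 84.1287.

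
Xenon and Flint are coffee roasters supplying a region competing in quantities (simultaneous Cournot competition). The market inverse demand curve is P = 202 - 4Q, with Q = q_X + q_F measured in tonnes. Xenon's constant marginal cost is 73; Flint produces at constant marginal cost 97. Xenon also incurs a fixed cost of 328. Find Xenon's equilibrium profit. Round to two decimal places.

322.25

Xenon's profit: π_X = (202 - 4Q)q_X - (73q_X). Setting ∂π_X/∂q_X = 0: 129 - 8q_X - 4(q_F) = 0.
Flint's first-order condition: 105 - 8q_F - 4(q_X) = 0.
So q_X = (129 - 4q_F)/8 and q_F = (105 - 4q_X)/8.
Substituting one into the other gives q_X = 51/4 and q_F = 27/4.
Price P = 202 - 4·(39/2) = 124.
Xenon's profit: (124 - 73)·(51/4) - 328 = 1289/4.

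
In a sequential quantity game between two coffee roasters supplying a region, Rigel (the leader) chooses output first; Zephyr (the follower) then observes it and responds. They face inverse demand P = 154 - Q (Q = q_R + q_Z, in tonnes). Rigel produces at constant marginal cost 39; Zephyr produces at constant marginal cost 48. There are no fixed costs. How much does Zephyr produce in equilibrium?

Solve by backward induction. Given q_R, the follower Zephyr maximises π_Z = (154 - q_R - q_Z)q_Z - 48q_Z.
Follower FOC: 106 - q_R - 2q_Z = 0, so q_Z(q_R) = (106 - q_R)/2.
Rigel substitutes q_Z(q_R) into its own profit: π_R = q_R(154 - q_R - (106 - q_R)/2) - 39q_R = (101 - (1/2)q_R)q_R - 39q_R.
Leader FOC: 62 - q_R = 0, so q_R = 62.
Then q_Z = (106 - 62)/2 = 22.

22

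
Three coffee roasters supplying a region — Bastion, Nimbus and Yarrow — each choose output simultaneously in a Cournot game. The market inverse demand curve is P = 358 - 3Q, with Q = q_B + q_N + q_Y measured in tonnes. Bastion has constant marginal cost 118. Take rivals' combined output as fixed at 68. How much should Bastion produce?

With rivals' combined output fixed at 68, Bastion's profit is π_B = (358 - 3·68 - 3q_B)q_B - (118q_B) = (154 - 3q_B)q_B - (118q_B).
∂π_B/∂q_B = 36 - 6q_B = 0, so q_B = 6.

6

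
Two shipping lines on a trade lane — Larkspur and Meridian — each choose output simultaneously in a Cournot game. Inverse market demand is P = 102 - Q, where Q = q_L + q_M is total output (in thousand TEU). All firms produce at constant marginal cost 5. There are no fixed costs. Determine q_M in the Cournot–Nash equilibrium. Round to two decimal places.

32.33

A representative firm's profit is π_i = q_i(102 - Q) - 5q_i.
Setting ∂π_i/∂q_i = 0 with rivals' quantities fixed: 97 - 2q_i - q_j = 0.
By symmetry each firm produces the same amount; substituting q_j = q_i yields q_i = 97/3.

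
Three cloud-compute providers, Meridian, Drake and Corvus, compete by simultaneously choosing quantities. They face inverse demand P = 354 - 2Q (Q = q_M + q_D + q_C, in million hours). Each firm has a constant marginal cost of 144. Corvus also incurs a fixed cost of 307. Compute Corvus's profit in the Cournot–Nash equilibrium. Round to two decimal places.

1071.13

A representative firm's profit is π_i = q_i(354 - 2Q) - 144q_i.
Setting ∂π_i/∂q_i = 0 with rivals' quantities fixed: 210 - 4q_i - 2·Σ_{j≠i} q_j = 0.
With identical firms every q_j equals q_i, so Σ_{j≠i} q_j = 2q_i and 210 = 8q_i, giving q_i = 105/4.
Price P = 354 - 2·(315/4) = 393/2.
Corvus's profit: (393/2 - 144)·(105/4) - 307 = 1071.1250.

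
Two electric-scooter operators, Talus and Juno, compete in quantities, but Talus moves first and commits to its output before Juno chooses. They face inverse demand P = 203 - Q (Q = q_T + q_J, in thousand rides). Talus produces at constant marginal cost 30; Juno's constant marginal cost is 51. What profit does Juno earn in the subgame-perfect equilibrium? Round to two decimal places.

The follower Juno best-responds to any q_T: π_J = (203 - Q)q_J - 51q_J.
∂π_J/∂q_J = 152 - q_T - 2q_J = 0 gives the reaction function q_J = (152 - q_T)/2.
The leader anticipates this reaction. Substituting into P = 203 - Q gives P = 127 - (1/2)q_T, so π_T = (127 - (1/2)q_T)q_T - 30q_T.
The leader's first-order condition 97 - q_T = 0 yields q_T = 97.
Then q_J = (152 - 97)/2 = 55/2.
Price P = 203 - 249/2 = 157/2.
Juno's profit: (157/2 - 51)·(55/2) = 756.2500.

756.25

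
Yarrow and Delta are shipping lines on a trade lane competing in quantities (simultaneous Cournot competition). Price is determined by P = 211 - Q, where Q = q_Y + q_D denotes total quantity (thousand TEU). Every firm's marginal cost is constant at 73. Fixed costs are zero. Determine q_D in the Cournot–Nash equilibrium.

46

Each firm earns π_i = (211 - Q)q_i - 73q_i.
First-order condition (treating rivals' output as given): 138 - 2q_i - q_j = 0.
By symmetry each firm produces the same amount; substituting q_j = q_i yields q_i = 138/3 = 46.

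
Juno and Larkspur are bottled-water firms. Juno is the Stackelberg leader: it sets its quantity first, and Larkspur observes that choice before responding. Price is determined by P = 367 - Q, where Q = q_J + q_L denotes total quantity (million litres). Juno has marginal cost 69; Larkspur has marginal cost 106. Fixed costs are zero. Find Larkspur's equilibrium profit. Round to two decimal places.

The follower Larkspur best-responds to any q_J: π_L = (367 - Q)q_L - 106q_L.
Setting the follower's marginal profit to zero, 261 - q_J - 2q_L = 0, i.e. q_L = (261 - q_J)/2.
Juno substitutes q_L(q_J) into its own profit: π_J = q_J(367 - q_J - (261 - q_J)/2) - 69q_J = (473/2 - (1/2)q_J)q_J - 69q_J.
Maximising: ∂π_J/∂q_J = 335/2 - q_J = 0, giving q_J = 335/2.
Then q_L = (261 - 335/2)/2 = 187/4.
Price P = 367 - 857/4 = 611/4.
Larkspur's profit: (611/4 - 106)·(187/4) = 2185.5625.

2185.56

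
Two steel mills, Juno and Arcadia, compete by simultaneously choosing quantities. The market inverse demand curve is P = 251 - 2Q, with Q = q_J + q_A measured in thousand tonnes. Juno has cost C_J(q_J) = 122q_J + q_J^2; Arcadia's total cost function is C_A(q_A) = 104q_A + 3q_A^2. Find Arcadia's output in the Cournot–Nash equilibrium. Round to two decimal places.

11.14

Juno's profit: π_J = (251 - 2Q)q_J - (122q_J + q_J²). Setting ∂π_J/∂q_J = 0: 129 - 6q_J - 2(q_A) = 0.
Arcadia's profit: π_A = (251 - 2Q)q_A - (104q_A + 3q_A²). Setting ∂π_A/∂q_A = 0: 147 - 10q_A - 2(q_J) = 0.
Rearranging gives the reaction functions q_J = (129 - 2q_A)/6 and q_A = (147 - 2q_J)/10.
Substituting one into the other gives q_J = 249/14 and q_A = 78/7.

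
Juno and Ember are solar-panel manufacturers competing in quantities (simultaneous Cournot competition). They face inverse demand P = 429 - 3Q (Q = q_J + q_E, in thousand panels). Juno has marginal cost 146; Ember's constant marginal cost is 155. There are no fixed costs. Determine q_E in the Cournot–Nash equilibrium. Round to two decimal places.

29.44

Juno's profit: π_J = (429 - 3Q)q_J - (146q_J). Setting ∂π_J/∂q_J = 0: 283 - 6q_J - 3(q_E) = 0.
Ember's profit: π_E = (429 - 3Q)q_E - (155q_E). Setting ∂π_E/∂q_E = 0: 274 - 6q_E - 3(q_J) = 0.
Rearranging gives the reaction functions q_J = (283 - 3q_E)/6 and q_E = (274 - 3q_J)/6.
Solving the pair: q_J = 292/9, q_E = 265/9.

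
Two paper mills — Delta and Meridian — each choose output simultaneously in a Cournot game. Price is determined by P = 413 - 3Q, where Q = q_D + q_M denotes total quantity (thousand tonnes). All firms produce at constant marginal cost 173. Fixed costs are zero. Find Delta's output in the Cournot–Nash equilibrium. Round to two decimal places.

26.67

Each firm earns π_i = (413 - 3Q)q_i - 173q_i.
Setting ∂π_i/∂q_i = 0 with rivals' quantities fixed: 240 - 6q_i - 3q_j = 0.
By symmetry each firm produces the same amount; substituting q_j = q_i yields q_i = 240/9 = 80/3.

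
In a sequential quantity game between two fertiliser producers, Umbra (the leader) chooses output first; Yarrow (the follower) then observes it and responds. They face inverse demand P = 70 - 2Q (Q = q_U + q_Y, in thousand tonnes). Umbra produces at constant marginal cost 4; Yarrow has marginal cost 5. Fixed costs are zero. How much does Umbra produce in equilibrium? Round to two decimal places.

16.75

The follower Yarrow best-responds to any q_U: π_Y = (70 - 2Q)q_Y - 5q_Y.
Follower FOC: 65 - 2q_U - 4q_Y = 0, so q_Y(q_U) = (65 - 2q_U)/4.
The leader anticipates this reaction. Substituting into P = 70 - 2Q gives P = 75/2 - q_U, so π_U = (75/2 - q_U)q_U - 4q_U.
Maximising: ∂π_U/∂q_U = 67/2 - 2q_U = 0, giving q_U = 67/4.
Then q_Y = (65 - 2·(67/4))/4 = 63/8.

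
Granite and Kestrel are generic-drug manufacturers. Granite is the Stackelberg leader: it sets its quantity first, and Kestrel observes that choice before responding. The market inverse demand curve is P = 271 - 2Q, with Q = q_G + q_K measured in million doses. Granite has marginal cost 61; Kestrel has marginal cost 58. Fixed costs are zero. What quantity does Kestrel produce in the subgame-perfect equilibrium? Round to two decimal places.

The follower Kestrel best-responds to any q_G: π_K = (271 - 2Q)q_K - 58q_K.
∂π_K/∂q_K = 213 - 2q_G - 4q_K = 0 gives the reaction function q_K = (213 - 2q_G)/4.
Granite substitutes q_K(q_G) into its own profit: π_G = q_G(271 - 2q_G - (213 - 2q_G)/2) - 61q_G = (329/2 - q_G)q_G - 61q_G.
Maximising: ∂π_G/∂q_G = 207/2 - 2q_G = 0, giving q_G = 207/4.
Then q_K = (213 - 2·(207/4))/4 = 219/8.

27.38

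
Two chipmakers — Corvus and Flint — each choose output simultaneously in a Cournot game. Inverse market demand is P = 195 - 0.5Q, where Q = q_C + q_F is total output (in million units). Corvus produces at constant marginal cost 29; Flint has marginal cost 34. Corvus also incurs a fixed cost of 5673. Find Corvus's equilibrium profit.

Corvus's profit: π_C = (195 - 0.5Q)q_C - (29q_C). Setting ∂π_C/∂q_C = 0: 166 - q_C - (1/2)(q_F) = 0.
Flint's first-order condition: 161 - q_F - (1/2)(q_C) = 0.
Best responses: q_C = (166 - (1/2)q_F), q_F = (161 - (1/2)q_C).
Substituting one into the other gives q_C = 114 and q_F = 104.
Price P = 195 - (1/2)·218 = 86.
Corvus's profit: (86 - 29)·114 - 5673 = 825.

825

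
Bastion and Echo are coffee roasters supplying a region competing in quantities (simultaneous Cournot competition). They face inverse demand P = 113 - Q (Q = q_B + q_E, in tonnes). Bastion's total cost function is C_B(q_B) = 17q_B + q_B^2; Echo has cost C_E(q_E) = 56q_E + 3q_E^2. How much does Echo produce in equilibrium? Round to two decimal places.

Bastion's profit: π_B = (113 - Q)q_B - (17q_B + q_B²). Setting ∂π_B/∂q_B = 0: 96 - 4q_B - (q_E) = 0.
Echo's first-order condition: 57 - 8q_E - (q_B) = 0.
So q_B = (96 - q_E)/4 and q_E = (57 - q_B)/8.
Substituting one into the other gives q_B = 711/31 and q_E = 132/31.

4.26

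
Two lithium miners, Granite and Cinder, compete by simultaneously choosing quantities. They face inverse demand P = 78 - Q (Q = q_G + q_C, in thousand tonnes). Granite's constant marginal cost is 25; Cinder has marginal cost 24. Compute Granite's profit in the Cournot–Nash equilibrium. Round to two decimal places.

Granite's profit: π_G = (78 - Q)q_G - (25q_G). Setting ∂π_G/∂q_G = 0: 53 - 2q_G - (q_C) = 0.
Cinder's profit: π_C = (78 - Q)q_C - (24q_C). Setting ∂π_C/∂q_C = 0: 54 - 2q_C - (q_G) = 0.
Rearranging gives the reaction functions q_G = (53 - q_C)/2 and q_C = (54 - q_G)/2.
Substituting one into the other gives q_G = 52/3 and q_C = 55/3.
Price P = 78 - 107/3 = 127/3.
Granite's profit: (127/3 - 25)·(52/3) = 300.4444.

300.44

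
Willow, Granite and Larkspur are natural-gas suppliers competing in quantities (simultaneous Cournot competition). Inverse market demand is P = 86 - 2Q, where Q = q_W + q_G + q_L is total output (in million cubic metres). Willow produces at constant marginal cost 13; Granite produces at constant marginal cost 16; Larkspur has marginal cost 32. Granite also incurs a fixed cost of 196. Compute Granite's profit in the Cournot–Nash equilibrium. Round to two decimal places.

Willow's profit: π_W = (86 - 2Q)q_W - (13q_W). Setting ∂π_W/∂q_W = 0: 73 - 4q_W - 2(q_G + q_L) = 0.
Granite's profit: π_G = (86 - 2Q)q_G - (16q_G). Setting ∂π_G/∂q_G = 0: 70 - 4q_G - 2(q_W + q_L) = 0.
Larkspur's first-order condition: 54 - 4q_L - 2(q_W + q_G) = 0.
Summing all 3 equations gives 197 − 8Q = 0, hence Q = 197/8.
Back-substituting: q_W = (73 − 197/4)/2 = 95/8, q_G = (70 − 197/4)/2 = 83/8, q_L = (54 − 197/4)/2 = 19/8.
Price P = 86 - 2·(197/8) = 147/4.
Granite's profit: (147/4 - 16)·(83/8) - 196 = 617/32.

19.28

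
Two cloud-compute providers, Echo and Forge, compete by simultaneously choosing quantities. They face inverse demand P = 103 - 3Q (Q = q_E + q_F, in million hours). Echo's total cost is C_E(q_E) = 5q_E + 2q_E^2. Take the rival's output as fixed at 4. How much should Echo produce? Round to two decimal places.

With the rival's output fixed at 4, Echo's profit is π_E = (103 - 3·4 - 3q_E)q_E - (5q_E + 2q_E²) = (91 - 3q_E)q_E - (5q_E + 2q_E²).
∂π_E/∂q_E = 86 - 10q_E = 0, so q_E = 43/5.

8.60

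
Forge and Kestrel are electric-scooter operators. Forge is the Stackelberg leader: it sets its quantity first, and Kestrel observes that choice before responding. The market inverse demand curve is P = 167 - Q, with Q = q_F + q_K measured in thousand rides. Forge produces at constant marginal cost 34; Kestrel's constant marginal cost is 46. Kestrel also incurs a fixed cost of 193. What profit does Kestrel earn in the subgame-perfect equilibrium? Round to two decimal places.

395.06

Solve by backward induction. Given q_F, the follower Kestrel maximises π_K = (167 - q_F - q_K)q_K - 46q_K.
Follower FOC: 121 - q_F - 2q_K = 0, so q_K(q_F) = (121 - q_F)/2.
Forge substitutes q_K(q_F) into its own profit: π_F = q_F(167 - q_F - (121 - q_F)/2) - 34q_F = (213/2 - (1/2)q_F)q_F - 34q_F.
Leader FOC: 145/2 - q_F = 0, so q_F = 145/2.
Then q_K = (121 - 145/2)/2 = 97/4.
Price P = 167 - 387/4 = 281/4.
Kestrel's profit: (281/4 - 46)·(97/4) - 193 = 395.0625.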